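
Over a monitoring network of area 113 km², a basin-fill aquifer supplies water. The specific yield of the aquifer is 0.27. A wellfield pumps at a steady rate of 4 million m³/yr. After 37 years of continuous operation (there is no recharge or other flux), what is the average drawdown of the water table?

Δh ≈ 4.85 m

A = 113 km² = 1.13 × 10^8 m²
Q = 4 million m³/yr = 10960 m³/d
t = 37 years = 13500 d
ΔV = Q × t = 10960 m³/d × 13500 d = 1.48 × 10^8 m³
Δh = ΔV / (Sy × A) = 1.48 × 10^8 / (0.27 × 1.13 × 10^8) = 4.851 m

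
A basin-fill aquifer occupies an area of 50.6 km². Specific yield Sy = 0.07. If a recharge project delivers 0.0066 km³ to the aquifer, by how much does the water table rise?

Δh ≈ 1.86 m

A = 50.6 km² = 5.06 × 10^7 m²
ΔV = 0.0066 km³ = 6.6 × 10^6 m³
Δh = ΔV / (Sy × A) = 6.6 × 10^6 m³ / (0.07 × 5.06 × 10^7 m²) = 1.863 m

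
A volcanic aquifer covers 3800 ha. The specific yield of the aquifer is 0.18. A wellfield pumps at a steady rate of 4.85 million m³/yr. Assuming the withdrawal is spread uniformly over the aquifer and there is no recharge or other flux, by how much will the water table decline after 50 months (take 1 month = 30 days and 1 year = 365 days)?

A = 3800 ha = 3.8 × 10^7 m²
Q = 4.85 million m³/yr = 13290 m³/d
t = 50 months = 1500 d
ΔV = Q × t = 13290 m³/d × 1500 d = 1.993 × 10^7 m³
Δh = ΔV / (Sy × A) = 1.993 × 10^7 / (0.18 × 3.8 × 10^7) = 2.914 m

Δh ≈ 2.91 m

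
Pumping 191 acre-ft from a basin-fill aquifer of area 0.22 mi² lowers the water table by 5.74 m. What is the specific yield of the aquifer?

A = 0.22 mi² = 5.698 × 10^5 m²
ΔV = 191 acre-ft = 2.356 × 10^5 m³
Sy = ΔV / (A × Δh) = 2.356 × 10^5 m³ / (5.698 × 10^5 m² × 5.74 m) = 0.07203

Sy ≈ 0.072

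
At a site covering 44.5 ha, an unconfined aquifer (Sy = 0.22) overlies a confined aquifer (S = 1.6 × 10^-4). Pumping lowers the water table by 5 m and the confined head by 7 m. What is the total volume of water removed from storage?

A = 44.5 ha = 4.45 × 10^5 m²
Unconfined: ΔV_u = Sy × A × Δh_u = 0.22 × 4.45 × 10^5 × 5 = 4.895 × 10^5 m³
Confined: ΔV_c = S × A × Δh_c = 1.6 × 10^-4 × 4.45 × 10^5 × 7 = 498.4 m³
Total ΔV = 4.895 × 10^5 + 498.4 = 4.9 × 10^5 m³

ΔV ≈ 4.9 × 10^5 m³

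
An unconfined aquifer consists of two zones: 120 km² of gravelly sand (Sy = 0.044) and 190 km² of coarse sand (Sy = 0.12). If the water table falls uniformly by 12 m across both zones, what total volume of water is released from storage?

ΔV ≈ 3.37 × 10^8 m³

A₁ = 120 km² = 1.2 × 10^8 m²; A₂ = 190 km² = 1.9 × 10^8 m²
ΔV₁ = 0.044 × 1.2 × 10^8 × 12 = 6.336 × 10^7 m³
ΔV₂ = 0.12 × 1.9 × 10^8 × 12 = 2.736 × 10^8 m³
ΔV = ΔV₁ + ΔV₂ = 3.37 × 10^8 m³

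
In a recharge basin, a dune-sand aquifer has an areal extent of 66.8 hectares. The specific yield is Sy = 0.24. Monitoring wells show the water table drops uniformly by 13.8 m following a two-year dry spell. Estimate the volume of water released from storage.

ΔV ≈ 2.21 × 10^6 m³

A = 66.8 hectares = 6.68 × 10^5 m²
ΔV = Sy × A × Δh = 0.24 × 6.68 × 10^5 m² × 13.8 m = 2.212 × 10^6 m³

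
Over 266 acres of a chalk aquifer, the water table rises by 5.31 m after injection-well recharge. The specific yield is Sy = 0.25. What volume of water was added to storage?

A = 266 acres = 1.076 × 10^6 m²
ΔV = Sy × A × Δh = 0.25 × 1.076 × 10^6 m² × 5.31 m = 1.429 × 10^6 m³

ΔV ≈ 1.43 × 10^6 m³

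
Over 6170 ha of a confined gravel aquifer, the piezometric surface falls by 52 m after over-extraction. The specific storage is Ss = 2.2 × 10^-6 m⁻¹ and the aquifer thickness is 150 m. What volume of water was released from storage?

ΔV ≈ 1.06 × 10^6 m³

S = Ss × b = 2.2 × 10^-6 m⁻¹ × 150 m = 3.3 × 10^-4
A = 6170 ha = 6.17 × 10^7 m²
ΔV = S × A × Δh = 3.3 × 10^-4 × 6.17 × 10^7 m² × 52 m = 1.059 × 10^6 m³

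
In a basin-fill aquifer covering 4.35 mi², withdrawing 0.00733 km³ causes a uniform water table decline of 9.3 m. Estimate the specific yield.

Sy ≈ 0.07

A = 4.35 mi² = 1.127 × 10^7 m²
ΔV = 0.00733 km³ = 7.33 × 10^6 m³
Sy = ΔV / (A × Δh) = 7.33 × 10^6 m³ / (1.127 × 10^7 m² × 9.3 m) = 0.06996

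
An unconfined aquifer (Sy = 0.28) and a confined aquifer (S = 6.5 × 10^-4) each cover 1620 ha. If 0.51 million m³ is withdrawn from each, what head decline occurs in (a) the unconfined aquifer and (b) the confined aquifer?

Δh_u ≈ 0.112 m; Δh_c ≈ 48.4 m

A = 1620 ha = 1.62 × 10^7 m²
ΔV = 0.51 million m³ = 5.1 × 10^5 m³
Unconfined: Δh_u = ΔV/(Sy·A) = 5.1 × 10^5/(0.28 × 1.62 × 10^7) = 0.1124 m
Confined: Δh_c = ΔV/(S·A) = 5.1 × 10^5/(6.5 × 10^-4 × 1.62 × 10^7) = 48.43 m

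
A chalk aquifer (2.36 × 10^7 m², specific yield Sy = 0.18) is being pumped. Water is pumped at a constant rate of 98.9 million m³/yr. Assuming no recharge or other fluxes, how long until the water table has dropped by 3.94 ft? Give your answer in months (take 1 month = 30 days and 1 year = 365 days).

t ≈ 0.628 months

Δh = 3.94 ft = 1.201 m
ΔV = Sy × A × Δh = 0.18 × 2.36 × 10^7 × 1.201 = 5.101 × 10^6 m³
Q = 98.9 million m³/yr = 2.71 × 10^5 m³/d
t = ΔV / Q = 5.101 × 10^6 m³ / 2.71 × 10^5 m³/d = 18.83 d
t = 18.83 d ≈ 0.6276 months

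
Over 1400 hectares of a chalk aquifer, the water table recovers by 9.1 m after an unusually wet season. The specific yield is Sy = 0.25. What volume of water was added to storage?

ΔV ≈ 3.19 × 10^7 m³

A = 1400 hectares = 1.4 × 10^7 m²
ΔV = Sy × A × Δh = 0.25 × 1.4 × 10^7 m² × 9.1 m = 3.185 × 10^7 m³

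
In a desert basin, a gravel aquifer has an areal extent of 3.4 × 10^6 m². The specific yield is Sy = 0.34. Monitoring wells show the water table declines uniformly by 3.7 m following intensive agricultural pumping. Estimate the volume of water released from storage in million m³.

ΔV = Sy × A × Δh = 0.34 × 3.4 × 10^6 m² × 3.7 m = 4.277 × 10^6 m³
ΔV = 4.277 × 10^6 m³ = 4.277 million m³

ΔV ≈ 4.28 million m³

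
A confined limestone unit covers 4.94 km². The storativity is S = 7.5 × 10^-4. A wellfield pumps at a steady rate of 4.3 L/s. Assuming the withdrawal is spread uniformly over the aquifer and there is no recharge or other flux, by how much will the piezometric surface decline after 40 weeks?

A = 4.94 km² = 4.94 × 10^6 m²
Q = 4.3 L/s = 371.5 m³/d
t = 40 weeks = 280 d
ΔV = Q × t = 371.5 m³/d × 280 d = 1.04 × 10^5 m³
Δh = ΔV / (S × A) = 1.04 × 10^5 / (7.5 × 10^-4 × 4.94 × 10^6) = 28.08 m

Δh ≈ 28.1 m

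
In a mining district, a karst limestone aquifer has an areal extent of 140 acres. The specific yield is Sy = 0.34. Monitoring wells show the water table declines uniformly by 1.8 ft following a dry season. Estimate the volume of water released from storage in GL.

ΔV ≈ 0.106 GL

A = 140 acres = 5.666 × 10^5 m²
Δh = 1.8 ft = 0.5486 m
ΔV = Sy × A × Δh = 0.34 × 5.666 × 10^5 m² × 0.5486 m = 1.057 × 10^5 m³
ΔV = 1.057 × 10^5 m³ = 0.1057 GL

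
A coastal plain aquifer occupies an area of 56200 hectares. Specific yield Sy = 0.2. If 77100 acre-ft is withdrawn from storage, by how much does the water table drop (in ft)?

A = 56200 hectares = 5.62 × 10^8 m²
ΔV = 77100 acre-ft = 9.51 × 10^7 m³
Δh = ΔV / (Sy × A) = 9.51 × 10^7 m³ / (0.2 × 5.62 × 10^8 m²) = 0.8461 m
Δh = 0.8461 m = 2.776 ft

Δh ≈ 2.78 ft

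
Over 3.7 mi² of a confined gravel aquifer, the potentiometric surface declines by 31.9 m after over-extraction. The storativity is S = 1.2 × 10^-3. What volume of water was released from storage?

A = 3.7 mi² = 9.583 × 10^6 m²
ΔV = S × A × Δh = 0.0012 × 9.583 × 10^6 m² × 31.9 m = 3.668 × 10^5 m³

ΔV ≈ 3.67 × 10^5 m³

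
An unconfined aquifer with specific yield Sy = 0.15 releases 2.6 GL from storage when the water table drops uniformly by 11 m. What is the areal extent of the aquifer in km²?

A ≈ 1.58 km²

ΔV = 2.6 GL = 2.6 × 10^6 m³
A = ΔV / (Sy × Δh) = 2.6 × 10^6 / (0.15 × 11) = 1.576 × 10^6 m²
A = 1.576 × 10^6 m² = 1.576 km²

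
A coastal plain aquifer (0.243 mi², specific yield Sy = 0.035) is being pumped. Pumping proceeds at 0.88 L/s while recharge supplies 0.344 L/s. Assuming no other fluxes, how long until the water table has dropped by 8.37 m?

A = 0.243 mi² = 6.294 × 10^5 m²
ΔV = Sy × A × Δh = 0.035 × 6.294 × 10^5 × 8.37 = 1.844 × 10^5 m³
Net withdrawal = 0.88 − 0.344 = 0.536 L/s = 46.31 m³/d
t = ΔV / Q = 1.844 × 10^5 m³ / 46.31 m³/d = 3981 d

t ≈ 3980 days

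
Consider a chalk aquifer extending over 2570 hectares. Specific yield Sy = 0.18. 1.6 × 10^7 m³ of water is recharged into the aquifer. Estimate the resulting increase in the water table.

Δh ≈ 3.46 m

A = 2570 hectares = 2.57 × 10^7 m²
Δh = ΔV / (Sy × A) = 1.6 × 10^7 m³ / (0.18 × 2.57 × 10^7 m²) = 3.459 m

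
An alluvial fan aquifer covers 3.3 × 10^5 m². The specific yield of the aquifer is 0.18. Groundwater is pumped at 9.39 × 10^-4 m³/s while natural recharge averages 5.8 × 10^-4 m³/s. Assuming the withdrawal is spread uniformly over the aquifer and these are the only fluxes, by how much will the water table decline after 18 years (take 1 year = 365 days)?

Net abstraction = 9.39 × 10^-4 − 5.8 × 10^-4 = 3.59 × 10^-4 m³/s
Q_net = 3.59 × 10^-4 m³/s = 31.02 m³/d
t = 18 years = 6570 d
ΔV = Q × t = 31.02 m³/d × 6570 d = 2.038 × 10^5 m³
Δh = ΔV / (Sy × A) = 2.038 × 10^5 / (0.18 × 3.3 × 10^5) = 3.431 m

Δh ≈ 3.43 m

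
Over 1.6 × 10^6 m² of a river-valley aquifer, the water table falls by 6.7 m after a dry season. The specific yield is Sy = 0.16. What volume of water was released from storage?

ΔV ≈ 1.72 × 10^6 m³

ΔV = Sy × A × Δh = 0.16 × 1.6 × 10^6 m² × 6.7 m = 1.715 × 10^6 m³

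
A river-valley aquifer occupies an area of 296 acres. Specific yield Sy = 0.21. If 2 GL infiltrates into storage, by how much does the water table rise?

A = 296 acres = 1.198 × 10^6 m²
ΔV = 2 GL = 2 × 10^6 m³
Δh = ΔV / (Sy × A) = 2 × 10^6 m³ / (0.21 × 1.198 × 10^6 m²) = 7.951 m

Δh ≈ 7.95 m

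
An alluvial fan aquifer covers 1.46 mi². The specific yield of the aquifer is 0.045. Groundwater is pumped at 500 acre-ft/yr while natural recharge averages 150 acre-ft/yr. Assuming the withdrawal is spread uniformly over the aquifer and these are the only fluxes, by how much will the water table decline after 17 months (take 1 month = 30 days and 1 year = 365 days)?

A = 1.46 mi² = 3.781 × 10^6 m²
Net abstraction = 500 − 150 = 350 acre-ft/yr
Q_net = 350 acre-ft/yr = 1183 m³/d
t = 17 months = 510 d
ΔV = Q × t = 1183 m³/d × 510 d = 6.032 × 10^5 m³
Δh = ΔV / (Sy × A) = 6.032 × 10^5 / (0.045 × 3.781 × 10^6) = 3.545 m

Δh ≈ 3.54 m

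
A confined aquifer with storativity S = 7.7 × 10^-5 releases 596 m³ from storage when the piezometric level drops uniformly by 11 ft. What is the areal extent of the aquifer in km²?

Δh = 11 ft = 3.353 m
A = ΔV / (S × Δh) = 596 / (7.7 × 10^-5 × 3.353) = 2.309 × 10^6 m²
A = 2.309 × 10^6 m² = 2.309 km²

A ≈ 2.31 km²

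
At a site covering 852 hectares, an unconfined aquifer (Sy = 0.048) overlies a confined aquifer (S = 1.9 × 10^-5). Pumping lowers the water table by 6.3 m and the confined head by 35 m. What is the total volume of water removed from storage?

A = 852 hectares = 8.52 × 10^6 m²
Unconfined: ΔV_u = Sy × A × Δh_u = 0.048 × 8.52 × 10^6 × 6.3 = 2.576 × 10^6 m³
Confined: ΔV_c = S × A × Δh_c = 1.9 × 10^-5 × 8.52 × 10^6 × 35 = 5666 m³
Total ΔV = 2.576 × 10^6 + 5666 = 2.582 × 10^6 m³

ΔV ≈ 2.58 × 10^6 m³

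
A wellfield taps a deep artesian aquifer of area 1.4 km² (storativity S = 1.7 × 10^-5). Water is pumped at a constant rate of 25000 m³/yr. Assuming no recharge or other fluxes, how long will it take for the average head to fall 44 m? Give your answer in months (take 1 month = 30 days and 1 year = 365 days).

A = 1.4 km² = 1.4 × 10^6 m²
ΔV = S × A × Δh = 1.7 × 10^-5 × 1.4 × 10^6 × 44 = 1047 m³
Q = 25000 m³/yr = 68.49 m³/d
t = ΔV / Q = 1047 m³ / 68.49 m³/d = 15.29 d
t = 15.29 d ≈ 0.5096 months

t ≈ 0.51 months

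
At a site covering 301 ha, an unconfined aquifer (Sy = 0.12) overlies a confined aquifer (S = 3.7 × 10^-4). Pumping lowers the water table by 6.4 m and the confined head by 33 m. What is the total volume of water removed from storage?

ΔV ≈ 2.35 × 10^6 m³

A = 301 ha = 3.01 × 10^6 m²
Unconfined: ΔV_u = Sy × A × Δh_u = 0.12 × 3.01 × 10^6 × 6.4 = 2.312 × 10^6 m³
Confined: ΔV_c = S × A × Δh_c = 3.7 × 10^-4 × 3.01 × 10^6 × 33 = 36750 m³
Total ΔV = 2.312 × 10^6 + 36750 = 2.348 × 10^6 m³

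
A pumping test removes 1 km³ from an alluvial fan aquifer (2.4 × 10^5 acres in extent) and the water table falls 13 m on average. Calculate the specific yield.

Sy ≈ 0.079

A = 2.4 × 10^5 acres = 9.712 × 10^8 m²
ΔV = 1 km³ = 1 × 10^9 m³
Sy = ΔV / (A × Δh) = 1 × 10^9 m³ / (9.712 × 10^8 m² × 13 m) = 0.0792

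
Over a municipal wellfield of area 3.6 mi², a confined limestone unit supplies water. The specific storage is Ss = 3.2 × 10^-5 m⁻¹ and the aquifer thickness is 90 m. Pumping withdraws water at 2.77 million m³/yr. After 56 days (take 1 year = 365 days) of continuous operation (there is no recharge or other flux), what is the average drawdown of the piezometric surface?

Δh ≈ 15.8 m

S = Ss × b = 3.2 × 10^-5 m⁻¹ × 90 m = 2.88 × 10^-3
A = 3.6 mi² = 9.324 × 10^6 m²
Q = 2.77 million m³/yr = 7589 m³/d
ΔV = Q × t = 7589 m³/d × 56 d = 4.25 × 10^5 m³
Δh = ΔV / (S × A) = 4.25 × 10^5 / (0.00288 × 9.324 × 10^6) = 15.83 m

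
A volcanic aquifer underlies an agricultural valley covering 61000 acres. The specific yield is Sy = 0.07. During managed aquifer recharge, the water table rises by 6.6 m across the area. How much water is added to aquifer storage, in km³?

ΔV ≈ 0.114 km³

A = 61000 acres = 2.469 × 10^8 m²
ΔV = Sy × A × Δh = 0.07 × 2.469 × 10^8 m² × 6.6 m = 1.14 × 10^8 m³
ΔV = 1.14 × 10^8 m³ = 0.114 km³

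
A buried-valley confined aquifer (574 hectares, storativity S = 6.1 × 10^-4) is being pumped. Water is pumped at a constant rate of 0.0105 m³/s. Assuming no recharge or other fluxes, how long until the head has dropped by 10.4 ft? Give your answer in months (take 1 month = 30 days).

A = 574 hectares = 5.74 × 10^6 m²
Δh = 10.4 ft = 3.17 m
ΔV = S × A × Δh = 6.1 × 10^-4 × 5.74 × 10^6 × 3.17 = 11100 m³
Q = 0.0105 m³/s = 907.2 m³/d
t = ΔV / Q = 11100 m³ / 907.2 m³/d = 12.23 d
t = 12.23 d ≈ 0.4078 months

t ≈ 0.408 months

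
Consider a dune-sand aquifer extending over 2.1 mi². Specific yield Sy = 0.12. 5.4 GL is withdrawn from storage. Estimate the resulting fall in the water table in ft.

A = 2.1 mi² = 5.439 × 10^6 m²
ΔV = 5.4 GL = 5.4 × 10^6 m³
Δh = ΔV / (Sy × A) = 5.4 × 10^6 m³ / (0.12 × 5.439 × 10^6 m²) = 8.274 m
Δh = 8.274 m = 27.14 ft

Δh ≈ 27.1 ft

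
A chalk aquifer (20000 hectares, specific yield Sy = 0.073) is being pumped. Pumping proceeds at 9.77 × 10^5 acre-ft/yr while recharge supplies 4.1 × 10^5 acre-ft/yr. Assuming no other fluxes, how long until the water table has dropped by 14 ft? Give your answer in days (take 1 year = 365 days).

A = 20000 hectares = 2 × 10^8 m²
Δh = 14 ft = 4.267 m
ΔV = Sy × A × Δh = 0.073 × 2 × 10^8 × 4.267 = 6.23 × 10^7 m³
Net withdrawal = 9.77 × 10^5 − 4.1 × 10^5 = 5.67 × 10^5 acre-ft/yr = 1.916 × 10^6 m³/d
t = ΔV / Q = 6.23 × 10^7 m³ / 1.916 × 10^6 m³/d = 32.51 d

t ≈ 32.5 days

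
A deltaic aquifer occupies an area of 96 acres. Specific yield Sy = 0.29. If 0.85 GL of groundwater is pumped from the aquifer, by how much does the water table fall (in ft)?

Δh ≈ 24.8 ft

A = 96 acres = 3.885 × 10^5 m²
ΔV = 0.85 GL = 8.5 × 10^5 m³
Δh = ΔV / (Sy × A) = 8.5 × 10^5 m³ / (0.29 × 3.885 × 10^5 m²) = 7.545 m
Δh = 7.545 m = 24.75 ft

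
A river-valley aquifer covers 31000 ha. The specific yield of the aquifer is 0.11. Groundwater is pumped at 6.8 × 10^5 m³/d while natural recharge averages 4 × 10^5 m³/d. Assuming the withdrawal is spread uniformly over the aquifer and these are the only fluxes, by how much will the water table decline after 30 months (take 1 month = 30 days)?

Δh ≈ 7.39 m

A = 31000 ha = 3.1 × 10^8 m²
Net abstraction = 6.8 × 10^5 − 4 × 10^5 = 2.8 × 10^5 m³/d
t = 30 months = 900 d
ΔV = Q × t = 2.8 × 10^5 m³/d × 900 d = 2.52 × 10^8 m³
Δh = ΔV / (Sy × A) = 2.52 × 10^8 / (0.11 × 3.1 × 10^8) = 7.39 m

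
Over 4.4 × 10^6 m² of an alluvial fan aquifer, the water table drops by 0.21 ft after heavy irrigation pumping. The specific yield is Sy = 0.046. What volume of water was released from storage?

ΔV ≈ 13000 m³

Δh = 0.21 ft = 0.06401 m
ΔV = Sy × A × Δh = 0.046 × 4.4 × 10^6 m² × 0.06401 m = 12960 m³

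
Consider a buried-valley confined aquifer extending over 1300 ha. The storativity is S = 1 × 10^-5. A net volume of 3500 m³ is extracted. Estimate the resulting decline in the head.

A = 1300 ha = 1.3 × 10^7 m²
Δh = ΔV / (S × A) = 3500 m³ / (1 × 10^-5 × 1.3 × 10^7 m²) = 26.92 m

Δh ≈ 26.9 m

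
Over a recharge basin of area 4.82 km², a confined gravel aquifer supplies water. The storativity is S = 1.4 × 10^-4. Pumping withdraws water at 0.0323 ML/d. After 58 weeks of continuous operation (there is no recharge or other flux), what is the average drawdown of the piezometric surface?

A = 4.82 km² = 4.82 × 10^6 m²
Q = 0.0323 ML/d = 32.3 m³/d
t = 58 weeks = 406 d
ΔV = Q × t = 32.3 m³/d × 406 d = 13110 m³
Δh = ΔV / (S × A) = 13110 / (1.4 × 10^-4 × 4.82 × 10^6) = 19.43 m

Δh ≈ 19.4 m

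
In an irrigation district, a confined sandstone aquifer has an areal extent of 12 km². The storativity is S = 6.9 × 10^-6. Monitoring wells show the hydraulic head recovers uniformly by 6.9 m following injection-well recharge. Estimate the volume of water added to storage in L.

ΔV ≈ 5.71 × 10^5 L

A = 12 km² = 1.2 × 10^7 m²
ΔV = S × A × Δh = 6.9 × 10^-6 × 1.2 × 10^7 m² × 6.9 m = 571.3 m³
ΔV = 571.3 m³ = 5.713 × 10^5 L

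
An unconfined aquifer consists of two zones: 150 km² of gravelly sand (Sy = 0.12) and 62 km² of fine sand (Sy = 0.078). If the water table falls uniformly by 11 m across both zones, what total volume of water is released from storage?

ΔV ≈ 2.51 × 10^8 m³

A₁ = 150 km² = 1.5 × 10^8 m²; A₂ = 62 km² = 6.2 × 10^7 m²
ΔV₁ = 0.12 × 1.5 × 10^8 × 11 = 1.98 × 10^8 m³
ΔV₂ = 0.078 × 6.2 × 10^7 × 11 = 5.32 × 10^7 m³
ΔV = ΔV₁ + ΔV₂ = 2.512 × 10^8 m³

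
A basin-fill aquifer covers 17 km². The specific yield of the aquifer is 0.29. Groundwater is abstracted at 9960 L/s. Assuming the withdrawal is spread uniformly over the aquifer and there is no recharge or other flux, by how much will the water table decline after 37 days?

Δh ≈ 6.46 m

A = 17 km² = 1.7 × 10^7 m²
Q = 9960 L/s = 8.605 × 10^5 m³/d
ΔV = Q × t = 8.605 × 10^5 m³/d × 37 d = 3.184 × 10^7 m³
Δh = ΔV / (Sy × A) = 3.184 × 10^7 / (0.29 × 1.7 × 10^7) = 6.458 m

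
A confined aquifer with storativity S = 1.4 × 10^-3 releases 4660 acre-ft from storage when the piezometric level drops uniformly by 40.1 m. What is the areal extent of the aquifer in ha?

A ≈ 10200 ha

ΔV = 4660 acre-ft = 5.748 × 10^6 m³
A = ΔV / (S × Δh) = 5.748 × 10^6 / (0.0014 × 40.1) = 1.024 × 10^8 m²
A = 1.024 × 10^8 m² = 10240 ha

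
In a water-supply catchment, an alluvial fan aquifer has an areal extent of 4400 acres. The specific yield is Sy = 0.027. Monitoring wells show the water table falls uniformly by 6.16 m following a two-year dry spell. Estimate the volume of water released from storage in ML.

A = 4400 acres = 1.781 × 10^7 m²
ΔV = Sy × A × Δh = 0.027 × 1.781 × 10^7 m² × 6.16 m = 2.962 × 10^6 m³
ΔV = 2.962 × 10^6 m³ = 2962 ML

ΔV ≈ 2960 ML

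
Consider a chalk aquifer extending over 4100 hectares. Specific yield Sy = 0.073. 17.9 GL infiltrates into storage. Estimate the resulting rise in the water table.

A = 4100 hectares = 4.1 × 10^7 m²
ΔV = 17.9 GL = 1.79 × 10^7 m³
Δh = ΔV / (Sy × A) = 1.79 × 10^7 m³ / (0.073 × 4.1 × 10^7 m²) = 5.981 m

Δh ≈ 5.98 m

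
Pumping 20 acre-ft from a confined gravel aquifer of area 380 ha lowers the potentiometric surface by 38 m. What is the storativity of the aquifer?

A = 380 ha = 3.8 × 10^6 m²
ΔV = 20 acre-ft = 24670 m³
S = ΔV / (A × Δh) = 24670 m³ / (3.8 × 10^6 m² × 38 m) = 1.708 × 10^-4

S ≈ 1.7 × 10^-4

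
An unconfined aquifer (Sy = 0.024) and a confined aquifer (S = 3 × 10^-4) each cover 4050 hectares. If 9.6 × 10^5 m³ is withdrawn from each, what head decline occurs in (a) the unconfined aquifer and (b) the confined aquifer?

Δh_u ≈ 0.988 m; Δh_c ≈ 79 m

A = 4050 hectares = 4.05 × 10^7 m²
Unconfined: Δh_u = ΔV/(Sy·A) = 9.6 × 10^5/(0.024 × 4.05 × 10^7) = 0.9877 m
Confined: Δh_c = ΔV/(S·A) = 9.6 × 10^5/(3 × 10^-4 × 4.05 × 10^7) = 79.01 m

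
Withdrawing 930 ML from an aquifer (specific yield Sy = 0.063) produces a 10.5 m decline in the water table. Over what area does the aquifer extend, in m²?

ΔV = 930 ML = 9.3 × 10^5 m³
A = ΔV / (Sy × Δh) = 9.3 × 10^5 / (0.063 × 10.5) = 1.406 × 10^6 m²

A ≈ 1.41 × 10^6 m²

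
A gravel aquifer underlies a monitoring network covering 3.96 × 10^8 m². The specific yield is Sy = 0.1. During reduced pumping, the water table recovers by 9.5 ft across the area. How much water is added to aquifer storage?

Δh = 9.5 ft = 2.896 m
ΔV = Sy × A × Δh = 0.1 × 3.96 × 10^8 m² × 2.896 m = 1.147 × 10^8 m³

ΔV ≈ 1.15 × 10^8 m³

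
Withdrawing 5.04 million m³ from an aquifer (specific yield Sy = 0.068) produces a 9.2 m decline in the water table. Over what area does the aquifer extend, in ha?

ΔV = 5.04 million m³ = 5.04 × 10^6 m³
A = ΔV / (Sy × Δh) = 5.04 × 10^6 / (0.068 × 9.2) = 8.056 × 10^6 m²
A = 8.056 × 10^6 m² = 805.6 ha

A ≈ 806 ha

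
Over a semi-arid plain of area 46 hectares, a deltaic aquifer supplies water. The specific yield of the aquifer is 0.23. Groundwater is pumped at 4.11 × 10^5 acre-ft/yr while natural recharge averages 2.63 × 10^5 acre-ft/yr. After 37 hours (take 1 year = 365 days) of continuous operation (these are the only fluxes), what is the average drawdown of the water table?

Δh ≈ 7.29 m

A = 46 hectares = 4.6 × 10^5 m²
Net abstraction = 4.11 × 10^5 − 2.63 × 10^5 = 1.48 × 10^5 acre-ft/yr
Q_net = 1.48 × 10^5 acre-ft/yr = 5.002 × 10^5 m³/d
t = 37 hours = 1.542 d
ΔV = Q × t = 5.002 × 10^5 m³/d × 1.542 d = 7.711 × 10^5 m³
Δh = ΔV / (Sy × A) = 7.711 × 10^5 / (0.23 × 4.6 × 10^5) = 7.288 m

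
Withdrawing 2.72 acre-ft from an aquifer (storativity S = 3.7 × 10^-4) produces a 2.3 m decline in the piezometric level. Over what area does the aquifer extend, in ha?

A ≈ 394 ha

ΔV = 2.72 acre-ft = 3355 m³
A = ΔV / (S × Δh) = 3355 / (3.7 × 10^-4 × 2.3) = 3.943 × 10^6 m²
A = 3.943 × 10^6 m² = 394.3 ha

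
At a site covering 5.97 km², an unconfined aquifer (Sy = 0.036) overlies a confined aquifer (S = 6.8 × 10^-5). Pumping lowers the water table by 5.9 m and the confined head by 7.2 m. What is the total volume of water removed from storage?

A = 5.97 km² = 5.97 × 10^6 m²
Unconfined: ΔV_u = Sy × A × Δh_u = 0.036 × 5.97 × 10^6 × 5.9 = 1.268 × 10^6 m³
Confined: ΔV_c = S × A × Δh_c = 6.8 × 10^-5 × 5.97 × 10^6 × 7.2 = 2923 m³
Total ΔV = 1.268 × 10^6 + 2923 = 1.271 × 10^6 m³

ΔV ≈ 1.27 × 10^6 m³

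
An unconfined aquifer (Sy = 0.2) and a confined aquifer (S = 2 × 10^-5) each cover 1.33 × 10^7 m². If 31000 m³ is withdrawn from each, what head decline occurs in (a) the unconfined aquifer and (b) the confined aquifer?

Δh_u ≈ 0.0117 m; Δh_c ≈ 117 m

Unconfined: Δh_u = ΔV/(Sy·A) = 31000/(0.2 × 1.33 × 10^7) = 0.01165 m
Confined: Δh_c = ΔV/(S·A) = 31000/(2 × 10^-5 × 1.33 × 10^7) = 116.5 m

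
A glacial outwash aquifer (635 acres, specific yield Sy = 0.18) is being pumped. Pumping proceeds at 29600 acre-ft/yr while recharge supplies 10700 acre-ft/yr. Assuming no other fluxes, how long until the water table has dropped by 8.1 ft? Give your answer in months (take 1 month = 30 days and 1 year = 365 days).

t ≈ 0.596 months

A = 635 acres = 2.57 × 10^6 m²
Δh = 8.1 ft = 2.469 m
ΔV = Sy × A × Δh = 0.18 × 2.57 × 10^6 × 2.469 = 1.142 × 10^6 m³
Net withdrawal = 29600 − 10700 = 18900 acre-ft/yr = 63870 m³/d
t = ΔV / Q = 1.142 × 10^6 m³ / 63870 m³/d = 17.88 d
t = 17.88 d ≈ 0.596 months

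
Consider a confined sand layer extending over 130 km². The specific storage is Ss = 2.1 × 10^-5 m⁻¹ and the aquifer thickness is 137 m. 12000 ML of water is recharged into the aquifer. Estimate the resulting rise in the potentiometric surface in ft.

Δh ≈ 105 ft

S = Ss × b = 2.1 × 10^-5 m⁻¹ × 137 m = 2.877 × 10^-3
A = 130 km² = 1.3 × 10^8 m²
ΔV = 12000 ML = 1.2 × 10^7 m³
Δh = ΔV / (S × A) = 1.2 × 10^7 m³ / (0.002877 × 1.3 × 10^8 m²) = 32.08 m
Δh = 32.08 m = 105.3 ft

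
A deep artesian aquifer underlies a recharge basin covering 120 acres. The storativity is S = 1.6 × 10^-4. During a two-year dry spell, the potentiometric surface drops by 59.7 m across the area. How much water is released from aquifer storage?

A = 120 acres = 4.856 × 10^5 m²
ΔV = S × A × Δh = 1.6 × 10^-4 × 4.856 × 10^5 m² × 59.7 m = 4639 m³

ΔV ≈ 4640 m³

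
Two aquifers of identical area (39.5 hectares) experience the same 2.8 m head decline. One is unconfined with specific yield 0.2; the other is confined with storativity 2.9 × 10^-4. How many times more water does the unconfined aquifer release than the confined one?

A = 39.5 hectares = 3.95 × 10^5 m²
Unconfined: ΔV_u = Sy × A × Δh = 0.2 × 3.95 × 10^5 × 2.8 = 2.212 × 10^5 m³
Confined: ΔV_c = S × A × Δh = 2.9 × 10^-4 × 3.95 × 10^5 × 2.8 = 320.7 m³
Ratio = ΔV_u / ΔV_c = Sy / S = 0.2 / 2.9 × 10^-4 = 689.7

ΔV_u / ΔV_c ≈ 690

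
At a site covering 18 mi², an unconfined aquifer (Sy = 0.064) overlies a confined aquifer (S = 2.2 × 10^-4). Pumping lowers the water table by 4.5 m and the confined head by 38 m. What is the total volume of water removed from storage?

A = 18 mi² = 4.662 × 10^7 m²
Unconfined: ΔV_u = Sy × A × Δh_u = 0.064 × 4.662 × 10^7 × 4.5 = 1.343 × 10^7 m³
Confined: ΔV_c = S × A × Δh_c = 2.2 × 10^-4 × 4.662 × 10^7 × 38 = 3.897 × 10^5 m³
Total ΔV = 1.343 × 10^7 + 3.897 × 10^5 = 1.382 × 10^7 m³

ΔV ≈ 1.38 × 10^7 m³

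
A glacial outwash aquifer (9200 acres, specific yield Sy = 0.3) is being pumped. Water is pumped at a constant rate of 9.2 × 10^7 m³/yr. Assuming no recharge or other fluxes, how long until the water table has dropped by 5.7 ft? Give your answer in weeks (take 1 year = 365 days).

t ≈ 11 weeks

A = 9200 acres = 3.723 × 10^7 m²
Δh = 5.7 ft = 1.737 m
ΔV = Sy × A × Δh = 0.3 × 3.723 × 10^7 × 1.737 = 1.941 × 10^7 m³
Q = 9.2 × 10^7 m³/yr = 2.521 × 10^5 m³/d
t = ΔV / Q = 1.941 × 10^7 m³ / 2.521 × 10^5 m³/d = 76.99 d
t = 76.99 d ≈ 11 weeks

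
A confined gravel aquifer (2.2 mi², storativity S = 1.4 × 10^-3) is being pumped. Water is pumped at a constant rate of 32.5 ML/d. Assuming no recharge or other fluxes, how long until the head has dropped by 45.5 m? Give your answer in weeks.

A = 2.2 mi² = 5.698 × 10^6 m²
ΔV = S × A × Δh = 0.0014 × 5.698 × 10^6 × 45.5 = 3.63 × 10^5 m³
Q = 32.5 ML/d = 32500 m³/d
t = ΔV / Q = 3.63 × 10^5 m³ / 32500 m³/d = 11.17 d
t = 11.17 d ≈ 1.595 weeks

t ≈ 1.6 weeks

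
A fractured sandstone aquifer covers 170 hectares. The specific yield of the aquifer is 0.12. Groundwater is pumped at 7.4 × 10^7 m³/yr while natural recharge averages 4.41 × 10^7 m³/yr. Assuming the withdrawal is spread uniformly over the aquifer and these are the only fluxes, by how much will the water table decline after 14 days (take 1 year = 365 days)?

Δh ≈ 5.62 m

A = 170 hectares = 1.7 × 10^6 m²
Net abstraction = 7.4 × 10^7 − 4.41 × 10^7 = 2.99 × 10^7 m³/yr
Q_net = 2.99 × 10^7 m³/yr = 81920 m³/d
ΔV = Q × t = 81920 m³/d × 14 d = 1.147 × 10^6 m³
Δh = ΔV / (Sy × A) = 1.147 × 10^6 / (0.12 × 1.7 × 10^6) = 5.622 m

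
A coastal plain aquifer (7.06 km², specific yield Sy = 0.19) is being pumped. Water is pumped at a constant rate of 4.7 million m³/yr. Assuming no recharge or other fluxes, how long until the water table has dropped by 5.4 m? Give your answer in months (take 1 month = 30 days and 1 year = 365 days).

t ≈ 18.8 months

A = 7.06 km² = 7.06 × 10^6 m²
ΔV = Sy × A × Δh = 0.19 × 7.06 × 10^6 × 5.4 = 7.244 × 10^6 m³
Q = 4.7 million m³/yr = 12880 m³/d
t = ΔV / Q = 7.244 × 10^6 m³ / 12880 m³/d = 562.5 d
t = 562.5 d ≈ 18.75 months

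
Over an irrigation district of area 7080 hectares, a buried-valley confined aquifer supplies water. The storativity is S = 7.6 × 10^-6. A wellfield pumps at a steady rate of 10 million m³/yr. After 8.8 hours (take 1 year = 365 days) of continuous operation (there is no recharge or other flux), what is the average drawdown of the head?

Δh ≈ 18.7 m

A = 7080 hectares = 7.08 × 10^7 m²
Q = 10 million m³/yr = 27400 m³/d
t = 8.8 hours = 0.3667 d
ΔV = Q × t = 27400 m³/d × 0.3667 d = 10050 m³
Δh = ΔV / (S × A) = 10050 / (7.6 × 10^-6 × 7.08 × 10^7) = 18.67 m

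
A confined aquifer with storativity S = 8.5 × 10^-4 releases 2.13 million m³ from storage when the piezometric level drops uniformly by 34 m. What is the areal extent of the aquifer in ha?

ΔV = 2.13 million m³ = 2.13 × 10^6 m³
A = ΔV / (S × Δh) = 2.13 × 10^6 / (8.5 × 10^-4 × 34) = 7.37 × 10^7 m²
A = 7.37 × 10^7 m² = 7370 ha

A ≈ 7370 ha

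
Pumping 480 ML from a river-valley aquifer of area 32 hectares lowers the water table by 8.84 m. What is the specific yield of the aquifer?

Sy ≈ 0.17

A = 32 hectares = 3.2 × 10^5 m²
ΔV = 480 ML = 4.8 × 10^5 m³
Sy = ΔV / (A × Δh) = 4.8 × 10^5 m³ / (3.2 × 10^5 m² × 8.84 m) = 0.1697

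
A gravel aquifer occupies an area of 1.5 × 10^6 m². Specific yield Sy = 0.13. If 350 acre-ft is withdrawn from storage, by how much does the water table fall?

Δh ≈ 2.21 m

ΔV = 350 acre-ft = 4.317 × 10^5 m³
Δh = ΔV / (Sy × A) = 4.317 × 10^5 m³ / (0.13 × 1.5 × 10^6 m²) = 2.214 m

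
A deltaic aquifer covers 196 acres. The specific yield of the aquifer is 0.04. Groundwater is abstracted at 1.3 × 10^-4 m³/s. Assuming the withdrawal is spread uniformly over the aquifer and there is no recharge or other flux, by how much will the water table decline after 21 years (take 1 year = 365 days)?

A = 196 acres = 7.932 × 10^5 m²
Q = 1.3 × 10^-4 m³/s = 11.23 m³/d
t = 21 years = 7665 d
ΔV = Q × t = 11.23 m³/d × 7665 d = 86090 m³
Δh = ΔV / (Sy × A) = 86090 / (0.04 × 7.932 × 10^5) = 2.714 m

Δh ≈ 2.71 m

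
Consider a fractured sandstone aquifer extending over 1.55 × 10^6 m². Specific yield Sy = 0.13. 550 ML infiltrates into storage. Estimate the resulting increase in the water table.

Δh ≈ 2.73 m

ΔV = 550 ML = 5.5 × 10^5 m³
Δh = ΔV / (Sy × A) = 5.5 × 10^5 m³ / (0.13 × 1.55 × 10^6 m²) = 2.73 m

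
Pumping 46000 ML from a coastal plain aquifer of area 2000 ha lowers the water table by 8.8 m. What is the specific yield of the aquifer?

A = 2000 ha = 2 × 10^7 m²
ΔV = 46000 ML = 4.6 × 10^7 m³
Sy = ΔV / (A × Δh) = 4.6 × 10^7 m³ / (2 × 10^7 m² × 8.8 m) = 0.2614

Sy ≈ 0.26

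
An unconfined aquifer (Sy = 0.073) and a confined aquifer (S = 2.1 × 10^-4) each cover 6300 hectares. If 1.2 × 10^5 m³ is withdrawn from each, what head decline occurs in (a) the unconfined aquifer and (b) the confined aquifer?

Δh_u ≈ 0.0261 m; Δh_c ≈ 9.07 m

A = 6300 hectares = 6.3 × 10^7 m²
Unconfined: Δh_u = ΔV/(Sy·A) = 1.2 × 10^5/(0.073 × 6.3 × 10^7) = 0.02609 m
Confined: Δh_c = ΔV/(S·A) = 1.2 × 10^5/(2.1 × 10^-4 × 6.3 × 10^7) = 9.07 m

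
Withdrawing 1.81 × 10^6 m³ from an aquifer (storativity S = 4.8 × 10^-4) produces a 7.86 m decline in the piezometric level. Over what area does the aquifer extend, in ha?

A ≈ 48000 ha

A = ΔV / (S × Δh) = 1.81 × 10^6 / (4.8 × 10^-4 × 7.86) = 4.797 × 10^8 m²
A = 4.797 × 10^8 m² = 47970 ha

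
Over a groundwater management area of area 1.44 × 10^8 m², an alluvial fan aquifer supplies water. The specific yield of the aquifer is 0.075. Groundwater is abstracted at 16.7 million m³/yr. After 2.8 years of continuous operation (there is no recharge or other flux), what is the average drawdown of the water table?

Q = 16.7 million m³/yr = 45750 m³/d
t = 2.8 years = 1022 d
ΔV = Q × t = 45750 m³/d × 1022 d = 4.676 × 10^7 m³
Δh = ΔV / (Sy × A) = 4.676 × 10^7 / (0.075 × 1.44 × 10^8) = 4.33 m

Δh ≈ 4.33 m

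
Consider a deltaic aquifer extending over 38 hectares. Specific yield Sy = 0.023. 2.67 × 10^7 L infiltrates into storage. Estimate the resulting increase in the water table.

A = 38 hectares = 3.8 × 10^5 m²
ΔV = 2.67 × 10^7 L = 26700 m³
Δh = ΔV / (Sy × A) = 26700 m³ / (0.023 × 3.8 × 10^5 m²) = 3.055 m

Δh ≈ 3.05 m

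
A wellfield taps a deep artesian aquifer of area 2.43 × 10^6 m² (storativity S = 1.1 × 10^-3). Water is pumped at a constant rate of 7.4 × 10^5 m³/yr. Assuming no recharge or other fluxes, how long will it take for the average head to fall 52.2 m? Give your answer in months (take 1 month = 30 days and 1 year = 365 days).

ΔV = S × A × Δh = 0.0011 × 2.43 × 10^6 × 52.2 = 1.395 × 10^5 m³
Q = 7.4 × 10^5 m³/yr = 2027 m³/d
t = ΔV / Q = 1.395 × 10^5 m³ / 2027 m³/d = 68.82 d
t = 68.82 d ≈ 2.294 months

t ≈ 2.29 months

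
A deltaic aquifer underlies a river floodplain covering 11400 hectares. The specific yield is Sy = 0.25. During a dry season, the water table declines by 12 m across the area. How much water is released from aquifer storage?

ΔV ≈ 3.42 × 10^8 m³

A = 11400 hectares = 1.14 × 10^8 m²
ΔV = Sy × A × Δh = 0.25 × 1.14 × 10^8 m² × 12 m = 3.42 × 10^8 m³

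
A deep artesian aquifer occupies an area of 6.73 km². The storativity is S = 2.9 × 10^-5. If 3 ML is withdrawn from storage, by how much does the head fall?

Δh ≈ 15.4 m

A = 6.73 km² = 6.73 × 10^6 m²
ΔV = 3 ML = 3000 m³
Δh = ΔV / (S × A) = 3000 m³ / (2.9 × 10^-5 × 6.73 × 10^6 m²) = 15.37 m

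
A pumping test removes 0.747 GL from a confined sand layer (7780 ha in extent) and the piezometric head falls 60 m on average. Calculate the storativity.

A = 7780 ha = 7.78 × 10^7 m²
ΔV = 0.747 GL = 7.47 × 10^5 m³
S = ΔV / (A × Δh) = 7.47 × 10^5 m³ / (7.78 × 10^7 m² × 60 m) = 1.6 × 10^-4

S ≈ 1.6 × 10^-4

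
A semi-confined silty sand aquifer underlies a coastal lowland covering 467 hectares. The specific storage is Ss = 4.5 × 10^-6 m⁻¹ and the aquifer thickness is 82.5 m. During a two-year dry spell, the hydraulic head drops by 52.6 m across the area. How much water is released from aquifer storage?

S = Ss × b = 4.5 × 10^-6 m⁻¹ × 82.5 m = 3.712 × 10^-4
A = 467 hectares = 4.67 × 10^6 m²
ΔV = S × A × Δh = 3.712 × 10^-4 × 4.67 × 10^6 m² × 52.6 m = 91190 m³

ΔV ≈ 91200 m³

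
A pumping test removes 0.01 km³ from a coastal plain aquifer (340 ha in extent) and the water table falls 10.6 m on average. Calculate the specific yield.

A = 340 ha = 3.4 × 10^6 m²
ΔV = 0.01 km³ = 1 × 10^7 m³
Sy = ΔV / (A × Δh) = 1 × 10^7 m³ / (3.4 × 10^6 m² × 10.6 m) = 0.2775

Sy ≈ 0.28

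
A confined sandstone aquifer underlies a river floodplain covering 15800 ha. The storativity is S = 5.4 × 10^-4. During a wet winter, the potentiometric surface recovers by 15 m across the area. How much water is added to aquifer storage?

A = 15800 ha = 1.58 × 10^8 m²
ΔV = S × A × Δh = 5.4 × 10^-4 × 1.58 × 10^8 m² × 15 m = 1.28 × 10^6 m³

ΔV ≈ 1.28 × 10^6 m³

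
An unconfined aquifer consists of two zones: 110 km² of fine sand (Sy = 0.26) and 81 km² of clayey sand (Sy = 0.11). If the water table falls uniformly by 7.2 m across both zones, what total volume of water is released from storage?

A₁ = 110 km² = 1.1 × 10^8 m²; A₂ = 81 km² = 8.1 × 10^7 m²
ΔV₁ = 0.26 × 1.1 × 10^8 × 7.2 = 2.059 × 10^8 m³
ΔV₂ = 0.11 × 8.1 × 10^7 × 7.2 = 6.415 × 10^7 m³
ΔV = ΔV₁ + ΔV₂ = 2.701 × 10^8 m³

ΔV ≈ 2.7 × 10^8 m³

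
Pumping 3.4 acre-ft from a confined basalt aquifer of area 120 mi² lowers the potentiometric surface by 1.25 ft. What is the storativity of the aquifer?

A = 120 mi² = 3.108 × 10^8 m²
Δh = 1.25 ft = 0.381 m
ΔV = 3.4 acre-ft = 4194 m³
S = ΔV / (A × Δh) = 4194 m³ / (3.108 × 10^8 m² × 0.381 m) = 3.542 × 10^-5

S ≈ 3.5 × 10^-5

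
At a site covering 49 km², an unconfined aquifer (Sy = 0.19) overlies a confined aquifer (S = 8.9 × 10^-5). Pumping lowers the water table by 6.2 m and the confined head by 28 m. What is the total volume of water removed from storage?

ΔV ≈ 5.78 × 10^7 m³

A = 49 km² = 4.9 × 10^7 m²
Unconfined: ΔV_u = Sy × A × Δh_u = 0.19 × 4.9 × 10^7 × 6.2 = 5.772 × 10^7 m³
Confined: ΔV_c = S × A × Δh_c = 8.9 × 10^-5 × 4.9 × 10^7 × 28 = 1.221 × 10^5 m³
Total ΔV = 5.772 × 10^7 + 1.221 × 10^5 = 5.784 × 10^7 m³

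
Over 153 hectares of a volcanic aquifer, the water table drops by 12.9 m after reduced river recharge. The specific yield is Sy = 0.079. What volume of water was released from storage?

A = 153 hectares = 1.53 × 10^6 m²
ΔV = Sy × A × Δh = 0.079 × 1.53 × 10^6 m² × 12.9 m = 1.559 × 10^6 m³

ΔV ≈ 1.56 × 10^6 m³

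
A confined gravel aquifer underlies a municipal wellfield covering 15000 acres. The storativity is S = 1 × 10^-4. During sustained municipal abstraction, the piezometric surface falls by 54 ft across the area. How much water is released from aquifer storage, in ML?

ΔV ≈ 99.9 ML

A = 15000 acres = 6.07 × 10^7 m²
Δh = 54 ft = 16.46 m
ΔV = S × A × Δh = 1 × 10^-4 × 6.07 × 10^7 m² × 16.46 m = 99910 m³
ΔV = 99910 m³ = 99.91 ML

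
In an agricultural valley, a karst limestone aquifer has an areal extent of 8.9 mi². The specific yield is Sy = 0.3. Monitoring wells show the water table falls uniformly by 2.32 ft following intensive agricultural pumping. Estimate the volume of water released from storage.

A = 8.9 mi² = 2.305 × 10^7 m²
Δh = 2.32 ft = 0.7071 m
ΔV = Sy × A × Δh = 0.3 × 2.305 × 10^7 m² × 0.7071 m = 4.89 × 10^6 m³

ΔV ≈ 4.89 × 10^6 m³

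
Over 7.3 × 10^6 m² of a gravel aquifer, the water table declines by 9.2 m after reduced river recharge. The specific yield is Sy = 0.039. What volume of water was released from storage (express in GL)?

ΔV = Sy × A × Δh = 0.039 × 7.3 × 10^6 m² × 9.2 m = 2.619 × 10^6 m³
ΔV = 2.619 × 10^6 m³ = 2.619 GL

ΔV ≈ 2.62 GL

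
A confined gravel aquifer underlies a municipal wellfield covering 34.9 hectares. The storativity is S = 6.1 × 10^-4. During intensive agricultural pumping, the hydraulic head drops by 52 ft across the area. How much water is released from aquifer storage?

A = 34.9 hectares = 3.49 × 10^5 m²
Δh = 52 ft = 15.85 m
ΔV = S × A × Δh = 6.1 × 10^-4 × 3.49 × 10^5 m² × 15.85 m = 3374 m³

ΔV ≈ 3370 m³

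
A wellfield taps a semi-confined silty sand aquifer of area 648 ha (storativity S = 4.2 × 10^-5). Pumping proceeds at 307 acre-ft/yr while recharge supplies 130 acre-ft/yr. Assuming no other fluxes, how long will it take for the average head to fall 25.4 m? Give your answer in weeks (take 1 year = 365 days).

A = 648 ha = 6.48 × 10^6 m²
ΔV = S × A × Δh = 4.2 × 10^-5 × 6.48 × 10^6 × 25.4 = 6913 m³
Net withdrawal = 307 − 130 = 177 acre-ft/yr = 598.2 m³/d
t = ΔV / Q = 6913 m³ / 598.2 m³/d = 11.56 d
t = 11.56 d ≈ 1.651 weeks

t ≈ 1.65 weeks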